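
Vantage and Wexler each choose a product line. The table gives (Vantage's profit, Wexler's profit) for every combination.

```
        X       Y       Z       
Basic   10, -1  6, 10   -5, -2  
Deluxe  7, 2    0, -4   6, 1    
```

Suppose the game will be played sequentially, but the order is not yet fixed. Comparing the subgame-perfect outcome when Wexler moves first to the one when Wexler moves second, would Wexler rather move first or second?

If Vantage leads: Wexler's best replies are Basic→Y, Deluxe→X; Vantage's induced payoffs 6, 7; outcome (Deluxe, X), payoffs (7, 2).
If Wexler leads: Vantage's best replies are X→Basic, Y→Basic, Z→Deluxe; Wexler's induced payoffs -1, 10, 1; outcome (Basic, Y), payoffs (6, 10).
Wexler gets 10 moving first and 2 moving second, so Wexler prefers to move first.

first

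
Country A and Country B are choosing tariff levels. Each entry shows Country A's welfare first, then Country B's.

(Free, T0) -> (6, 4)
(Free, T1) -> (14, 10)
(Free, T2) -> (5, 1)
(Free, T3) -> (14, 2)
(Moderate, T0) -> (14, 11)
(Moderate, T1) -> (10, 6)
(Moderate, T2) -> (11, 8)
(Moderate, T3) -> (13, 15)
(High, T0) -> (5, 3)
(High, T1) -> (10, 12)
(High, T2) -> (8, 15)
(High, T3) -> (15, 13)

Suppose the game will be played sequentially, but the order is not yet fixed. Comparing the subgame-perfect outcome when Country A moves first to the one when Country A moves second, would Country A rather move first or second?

second

If Country A leads: Country B's best replies are Free→T1, Moderate→T3, High→T2; Country A's induced payoffs 14, 13, 8; outcome (Free, T1), payoffs (14, 10).
If Country B leads: Country A's best replies are T0→Moderate, T1→Free, T2→Moderate, T3→High; Country B's induced payoffs 11, 10, 8, 13; outcome (High, T3), payoffs (15, 13).
Country A gets 14 moving first and 15 moving second, so Country A prefers to move second.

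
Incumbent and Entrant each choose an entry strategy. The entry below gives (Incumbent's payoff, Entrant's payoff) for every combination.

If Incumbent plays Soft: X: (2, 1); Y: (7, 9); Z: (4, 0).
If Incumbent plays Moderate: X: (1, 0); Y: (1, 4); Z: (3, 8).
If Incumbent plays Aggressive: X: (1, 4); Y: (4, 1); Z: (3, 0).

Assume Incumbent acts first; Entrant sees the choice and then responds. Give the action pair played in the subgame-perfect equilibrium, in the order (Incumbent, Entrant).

(Soft, Y)

Backward induction with Incumbent moving first.
- Soft → Entrant plays Y (best of 1, 9, 0); Incumbent gets 7.
- Moderate → Entrant plays Z (best of 0, 4, 8); Incumbent gets 3.
- Aggressive → Entrant plays X (best of 4, 1, 0); Incumbent gets 1.
Among 7, 3, 1, the best is 7 at Soft. Subgame-perfect outcome: (Soft, Y) with payoffs (7, 9).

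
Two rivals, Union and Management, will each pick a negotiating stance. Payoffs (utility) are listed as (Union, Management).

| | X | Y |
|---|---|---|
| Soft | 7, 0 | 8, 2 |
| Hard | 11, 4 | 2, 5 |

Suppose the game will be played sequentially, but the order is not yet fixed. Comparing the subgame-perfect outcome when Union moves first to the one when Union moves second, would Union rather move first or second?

If Union leads: Management's best replies are Soft→Y, Hard→Y; Union's induced payoffs 8, 2; outcome (Soft, Y), payoffs (8, 2).
If Management leads: Union's best replies are X→Hard, Y→Soft; Management's induced payoffs 4, 2; outcome (Hard, X), payoffs (11, 4).
Union gets 8 moving first and 11 moving second, so Union prefers to move second.

second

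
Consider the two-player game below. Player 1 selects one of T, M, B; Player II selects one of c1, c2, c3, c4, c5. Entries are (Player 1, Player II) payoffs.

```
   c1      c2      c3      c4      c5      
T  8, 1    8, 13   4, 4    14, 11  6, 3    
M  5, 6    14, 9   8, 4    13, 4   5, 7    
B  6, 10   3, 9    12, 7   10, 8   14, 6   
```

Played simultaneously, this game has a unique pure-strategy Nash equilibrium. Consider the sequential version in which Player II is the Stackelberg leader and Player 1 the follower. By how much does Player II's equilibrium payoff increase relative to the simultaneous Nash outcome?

Player 1 best-responds to each possible Player II move:
- c1 → Player 1 plays T (best of 8, 5, 6); Player II gets 1.
- c2 → Player 1 plays M (best of 8, 14, 3); Player II gets 9.
- c3 → Player 1 plays B (best of 4, 8, 12); Player II gets 7.
- c4 → Player 1 plays T (best of 14, 13, 10); Player II gets 11.
- c5 → Player 1 plays B (best of 6, 5, 14); Player II gets 6.
Maximizing over 1, 9, 7, 11, 6, Player II chooses c4. Subgame-perfect outcome: (T, c4) with payoffs (14, 11).
Under simultaneous play:
Player 1's best replies: c1→T; c2→M; c3→B; c4→T; c5→B.
Player II's best replies: T→c2; M→c2; B→c1.
Only (M, c2) has each player best-responding; Nash payoffs (14, 9).
Player II's commitment gain: 11 − 9 = 2.

2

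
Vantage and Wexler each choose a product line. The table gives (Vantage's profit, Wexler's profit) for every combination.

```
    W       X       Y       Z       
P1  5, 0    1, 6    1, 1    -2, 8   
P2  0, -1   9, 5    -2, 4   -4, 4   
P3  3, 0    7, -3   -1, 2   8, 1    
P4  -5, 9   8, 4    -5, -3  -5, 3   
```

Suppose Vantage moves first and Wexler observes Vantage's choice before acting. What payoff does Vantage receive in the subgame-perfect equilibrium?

9

Backward induction with Vantage moving first.
- P1: Wexler compares 0, 6, 1, 8 and picks Z; Vantage would get -2.
- P2: Wexler compares -1, 5, 4, 4 and picks X; Vantage would get 9.
- P3: Wexler compares 0, -3, 2, 1 and picks Y; Vantage would get -1.
- P4: Wexler compares 9, 4, -3, 3 and picks W; Vantage would get -5.
Maximizing over -2, 9, -1, -5, Vantage chooses P2. Subgame-perfect outcome: (P2, X) with payoffs (9, 5).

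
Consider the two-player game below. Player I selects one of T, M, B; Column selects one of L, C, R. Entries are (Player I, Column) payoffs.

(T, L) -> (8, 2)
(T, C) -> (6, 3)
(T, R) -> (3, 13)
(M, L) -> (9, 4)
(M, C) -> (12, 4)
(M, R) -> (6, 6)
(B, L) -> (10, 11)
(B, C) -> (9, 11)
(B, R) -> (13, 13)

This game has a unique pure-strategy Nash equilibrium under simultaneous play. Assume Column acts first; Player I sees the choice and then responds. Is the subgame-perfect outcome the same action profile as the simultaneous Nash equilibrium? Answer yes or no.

yes

Work backward from Player I's decision.
- L: Player I compares 8, 9, 10 and picks B; Column would get 11.
- C: Player I compares 6, 12, 9 and picks M; Column would get 4.
- R: Player I compares 3, 6, 13 and picks B; Column would get 13.
Maximizing over 11, 4, 13, Column chooses R. Subgame-perfect outcome: (B, R) with payoffs (13, 13).
Under simultaneous play:
Player I's best replies: L→B; C→M; R→B.
Column's best replies: T→R; M→R; B→R.
The unique mutual best reply is (B, R), giving (13, 13).
Sequential outcome (B, R) coincides with the Nash profile (B, R).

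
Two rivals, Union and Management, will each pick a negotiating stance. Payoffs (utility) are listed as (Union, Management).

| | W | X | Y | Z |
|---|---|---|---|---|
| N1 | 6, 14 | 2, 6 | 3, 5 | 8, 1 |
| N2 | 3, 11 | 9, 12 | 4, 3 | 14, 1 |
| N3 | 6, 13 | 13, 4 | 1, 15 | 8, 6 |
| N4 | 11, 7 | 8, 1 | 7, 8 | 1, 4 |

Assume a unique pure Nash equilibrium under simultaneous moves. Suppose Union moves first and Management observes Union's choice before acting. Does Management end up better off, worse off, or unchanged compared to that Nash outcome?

better off

Backward induction with Union moving first.
- N1: Management compares 14, 6, 5, 1 and picks W; Union would get 6.
- N2: Management compares 11, 12, 3, 1 and picks X; Union would get 9.
- N3: Management compares 13, 4, 15, 6 and picks Y; Union would get 1.
- N4: Management compares 7, 1, 8, 4 and picks Y; Union would get 7.
Union's induced payoffs are 6, 9, 1, 7, so Union commits to N2. Subgame-perfect outcome: (N2, X) with payoffs (9, 12).
For the simultaneous game, intersect best replies.
Union's best replies: W→N4; X→N3; Y→N4; Z→N2.
Management's best replies: N1→W; N2→X; N3→Y; N4→Y.
Only (N4, Y) has each player best-responding; Nash payoffs (7, 8).
Management earns 12 sequentially versus 8 at the Nash outcome: better off.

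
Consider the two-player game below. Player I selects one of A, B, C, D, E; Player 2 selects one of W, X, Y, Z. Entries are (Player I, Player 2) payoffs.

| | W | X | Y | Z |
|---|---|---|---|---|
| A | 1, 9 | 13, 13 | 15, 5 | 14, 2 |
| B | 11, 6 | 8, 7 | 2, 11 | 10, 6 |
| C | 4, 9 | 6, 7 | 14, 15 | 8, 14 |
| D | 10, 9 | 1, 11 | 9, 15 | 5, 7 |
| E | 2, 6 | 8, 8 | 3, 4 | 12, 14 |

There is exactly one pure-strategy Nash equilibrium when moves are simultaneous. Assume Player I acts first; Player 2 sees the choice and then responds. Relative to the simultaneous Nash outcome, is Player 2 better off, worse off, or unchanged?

Player 2 best-responds to each possible Player I move:
- A: BR = X, leader payoff 13.
- B: BR = Y, leader payoff 2.
- C: BR = Y, leader payoff 14.
- D: BR = Y, leader payoff 9.
- E: BR = Z, leader payoff 12.
Maximizing over 13, 2, 14, 9, 12, Player I chooses C. Subgame-perfect outcome: (C, Y) with payoffs (14, 15).
Now find the simultaneous Nash equilibrium.
Player I's best replies: W→B; X→A; Y→A; Z→A.
Player 2's best replies: A→X; B→Y; C→Y; D→Y; E→Z.
The unique mutual best reply is (A, X), giving (13, 13).
Player 2 earns 15 sequentially versus 13 at the Nash outcome: better off.

better off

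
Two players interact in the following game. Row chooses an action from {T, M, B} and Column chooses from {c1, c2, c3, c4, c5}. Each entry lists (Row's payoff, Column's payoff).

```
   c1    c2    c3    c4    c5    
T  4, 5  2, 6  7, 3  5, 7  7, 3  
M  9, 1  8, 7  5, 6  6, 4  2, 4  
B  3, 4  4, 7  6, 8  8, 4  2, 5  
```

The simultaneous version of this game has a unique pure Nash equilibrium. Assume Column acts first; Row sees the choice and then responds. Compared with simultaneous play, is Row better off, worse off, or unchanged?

unchanged

Solve by backward induction (Column leads).
- c1: Row compares 4, 9, 3 and picks M; Column would get 1.
- c2: Row compares 2, 8, 4 and picks M; Column would get 7.
- c3: Row compares 7, 5, 6 and picks T; Column would get 3.
- c4: Row compares 5, 6, 8 and picks B; Column would get 4.
- c5: Row compares 7, 2, 2 and picks T; Column would get 3.
Column's induced payoffs are 1, 7, 3, 4, 3, so Column commits to c2. Subgame-perfect outcome: (M, c2) with payoffs (8, 7).
For the simultaneous game, intersect best replies.
Row's best replies: c1→M; c2→M; c3→T; c4→B; c5→T.
Column's best replies: T→c4; M→c2; B→c3.
Only (M, c2) has each player best-responding; Nash payoffs (8, 7).
Row earns 8 sequentially versus 8 at the Nash outcome: unchanged.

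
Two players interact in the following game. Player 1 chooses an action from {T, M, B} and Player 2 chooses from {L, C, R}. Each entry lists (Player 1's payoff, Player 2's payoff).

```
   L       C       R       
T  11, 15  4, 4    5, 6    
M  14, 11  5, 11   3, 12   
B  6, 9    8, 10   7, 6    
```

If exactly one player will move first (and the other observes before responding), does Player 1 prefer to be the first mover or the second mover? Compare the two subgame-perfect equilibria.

If Player 1 leads: Player 2's best replies are T→L, M→R, B→C; Player 1's induced payoffs 11, 3, 8; outcome (T, L), payoffs (11, 15).
If Player 2 leads: Player 1's best replies are L→M, C→B, R→B; Player 2's induced payoffs 11, 10, 6; outcome (M, L), payoffs (14, 11).
Player 1 gets 11 moving first and 14 moving second, so Player 1 prefers to move second.

second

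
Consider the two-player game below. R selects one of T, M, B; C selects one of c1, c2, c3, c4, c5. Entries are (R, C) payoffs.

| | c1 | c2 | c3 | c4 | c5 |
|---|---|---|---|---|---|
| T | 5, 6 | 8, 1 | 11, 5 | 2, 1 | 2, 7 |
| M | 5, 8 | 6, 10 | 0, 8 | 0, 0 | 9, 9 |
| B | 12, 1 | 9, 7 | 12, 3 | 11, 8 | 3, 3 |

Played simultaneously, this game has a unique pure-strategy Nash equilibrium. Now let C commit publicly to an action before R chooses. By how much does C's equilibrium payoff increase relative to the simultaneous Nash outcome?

Solve by backward induction (C leads).
- c1: R compares 5, 5, 12 and picks B; C would get 1.
- c2: R compares 8, 6, 9 and picks B; C would get 7.
- c3: R compares 11, 0, 12 and picks B; C would get 3.
- c4: R compares 2, 0, 11 and picks B; C would get 8.
- c5: R compares 2, 9, 3 and picks M; C would get 9.
C's induced payoffs are 1, 7, 3, 8, 9, so C commits to c5. Subgame-perfect outcome: (M, c5) with payoffs (9, 9).
For the simultaneous game, intersect best replies.
R's best replies: c1→B; c2→B; c3→B; c4→B; c5→M.
C's best replies: T→c5; M→c2; B→c4.
The unique mutual best reply is (B, c4), giving (11, 8).
C's commitment gain: 9 − 8 = 1.

1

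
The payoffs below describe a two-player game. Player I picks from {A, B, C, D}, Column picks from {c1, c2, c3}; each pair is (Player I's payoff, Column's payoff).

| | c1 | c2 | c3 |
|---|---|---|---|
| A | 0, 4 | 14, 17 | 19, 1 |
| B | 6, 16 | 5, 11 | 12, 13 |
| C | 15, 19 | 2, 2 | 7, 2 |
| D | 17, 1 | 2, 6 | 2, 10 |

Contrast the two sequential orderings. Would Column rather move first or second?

If Player I leads: Column's best replies are A→c2, B→c1, C→c1, D→c3; Player I's induced payoffs 14, 6, 15, 2; outcome (C, c1), payoffs (15, 19).
If Column leads: Player I's best replies are c1→D, c2→A, c3→A; Column's induced payoffs 1, 17, 1; outcome (A, c2), payoffs (14, 17).
Column gets 17 moving first and 19 moving second, so Column prefers to move second.

second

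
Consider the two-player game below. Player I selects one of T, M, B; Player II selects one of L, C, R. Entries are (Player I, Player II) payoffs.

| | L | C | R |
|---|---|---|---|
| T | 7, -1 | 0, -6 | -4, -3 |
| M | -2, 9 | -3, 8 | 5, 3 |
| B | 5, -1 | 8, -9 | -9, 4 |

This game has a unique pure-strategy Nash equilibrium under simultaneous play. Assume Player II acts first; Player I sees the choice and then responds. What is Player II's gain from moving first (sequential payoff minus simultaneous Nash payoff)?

4

Solve by backward induction (Player II leads).
- L → Player I plays T (best of 7, -2, 5); Player II gets -1.
- C → Player I plays B (best of 0, -3, 8); Player II gets -9.
- R → Player I plays M (best of -4, 5, -9); Player II gets 3.
Player II's induced payoffs are -1, -9, 3, so Player II commits to R. Subgame-perfect outcome: (M, R) with payoffs (5, 3).
For the simultaneous game, intersect best replies.
Player I's best replies: L→T; C→B; R→M.
Player II's best replies: T→L; M→L; B→R.
Only (T, L) has each player best-responding; Nash payoffs (7, -1).
Player II's commitment gain: 3 − -1 = 4.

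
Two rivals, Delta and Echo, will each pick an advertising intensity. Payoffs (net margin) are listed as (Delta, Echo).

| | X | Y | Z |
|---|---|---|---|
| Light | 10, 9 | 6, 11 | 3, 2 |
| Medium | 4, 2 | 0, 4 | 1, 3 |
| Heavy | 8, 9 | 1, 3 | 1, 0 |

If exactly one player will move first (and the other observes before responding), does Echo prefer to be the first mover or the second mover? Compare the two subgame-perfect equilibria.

If Delta leads: Echo's best replies are Light→Y, Medium→Y, Heavy→X; Delta's induced payoffs 6, 0, 8; outcome (Heavy, X), payoffs (8, 9).
If Echo leads: Delta's best replies are X→Light, Y→Light, Z→Light; Echo's induced payoffs 9, 11, 2; outcome (Light, Y), payoffs (6, 11).
Echo gets 11 moving first and 9 moving second, so Echo prefers to move first.

first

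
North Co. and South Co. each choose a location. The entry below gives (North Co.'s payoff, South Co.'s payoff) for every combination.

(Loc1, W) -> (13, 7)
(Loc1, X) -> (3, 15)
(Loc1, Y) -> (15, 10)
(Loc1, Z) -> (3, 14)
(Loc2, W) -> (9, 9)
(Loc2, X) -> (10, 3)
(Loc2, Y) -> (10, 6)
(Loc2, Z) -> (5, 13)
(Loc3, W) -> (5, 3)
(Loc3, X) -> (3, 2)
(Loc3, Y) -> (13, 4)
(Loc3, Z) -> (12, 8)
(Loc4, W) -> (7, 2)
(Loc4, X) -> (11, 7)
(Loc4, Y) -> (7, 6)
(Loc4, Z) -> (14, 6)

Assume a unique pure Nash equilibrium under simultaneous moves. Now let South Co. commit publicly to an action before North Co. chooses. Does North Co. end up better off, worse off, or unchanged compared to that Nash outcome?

better off

Backward induction with South Co. moving first.
- W: BR = Loc1, leader payoff 7.
- X: BR = Loc4, leader payoff 7.
- Y: BR = Loc1, leader payoff 10.
- Z: BR = Loc4, leader payoff 6.
Among 7, 7, 10, 6, the best is 10 at Y. Subgame-perfect outcome: (Loc1, Y) with payoffs (15, 10).
Now find the simultaneous Nash equilibrium.
North Co.'s best replies: W→Loc1; X→Loc4; Y→Loc1; Z→Loc4.
South Co.'s best replies: Loc1→X; Loc2→Z; Loc3→Z; Loc4→X.
The unique mutual best reply is (Loc4, X), giving (11, 7).
North Co. earns 15 sequentially versus 11 at the Nash outcome: better off.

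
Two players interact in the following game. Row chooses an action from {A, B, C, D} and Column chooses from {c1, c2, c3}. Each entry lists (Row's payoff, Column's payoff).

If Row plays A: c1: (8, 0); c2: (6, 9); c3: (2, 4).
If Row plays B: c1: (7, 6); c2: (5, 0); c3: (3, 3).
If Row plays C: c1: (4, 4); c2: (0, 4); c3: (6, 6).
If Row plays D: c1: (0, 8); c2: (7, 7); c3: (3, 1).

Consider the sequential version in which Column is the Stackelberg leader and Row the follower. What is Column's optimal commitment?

c2

Work backward from Row's decision.
- c1: Row compares 8, 7, 4, 0 and picks A; Column would get 0.
- c2: Row compares 6, 5, 0, 7 and picks D; Column would get 7.
- c3: Row compares 2, 3, 6, 3 and picks C; Column would get 6.
Column's induced payoffs are 0, 7, 6, so Column commits to c2. Subgame-perfect outcome: (D, c2) with payoffs (7, 7).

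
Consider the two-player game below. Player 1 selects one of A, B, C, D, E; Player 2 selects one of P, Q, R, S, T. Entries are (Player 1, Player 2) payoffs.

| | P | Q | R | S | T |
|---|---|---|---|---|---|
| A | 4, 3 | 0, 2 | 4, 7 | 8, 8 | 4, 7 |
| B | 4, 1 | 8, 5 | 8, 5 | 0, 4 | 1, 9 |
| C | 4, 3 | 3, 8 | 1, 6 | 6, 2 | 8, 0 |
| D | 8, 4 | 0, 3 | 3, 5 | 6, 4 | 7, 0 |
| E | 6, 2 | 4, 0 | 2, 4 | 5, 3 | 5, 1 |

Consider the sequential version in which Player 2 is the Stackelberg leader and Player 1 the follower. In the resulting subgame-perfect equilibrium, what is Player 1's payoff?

8

Work backward from Player 1's decision.
- P → Player 1 plays D (best of 4, 4, 4, 8, 6); Player 2 gets 4.
- Q → Player 1 plays B (best of 0, 8, 3, 0, 4); Player 2 gets 5.
- R → Player 1 plays B (best of 4, 8, 1, 3, 2); Player 2 gets 5.
- S → Player 1 plays A (best of 8, 0, 6, 6, 5); Player 2 gets 8.
- T → Player 1 plays C (best of 4, 1, 8, 7, 5); Player 2 gets 0.
Among 4, 5, 5, 8, 0, the best is 8 at S. Subgame-perfect outcome: (A, S) with payoffs (8, 8).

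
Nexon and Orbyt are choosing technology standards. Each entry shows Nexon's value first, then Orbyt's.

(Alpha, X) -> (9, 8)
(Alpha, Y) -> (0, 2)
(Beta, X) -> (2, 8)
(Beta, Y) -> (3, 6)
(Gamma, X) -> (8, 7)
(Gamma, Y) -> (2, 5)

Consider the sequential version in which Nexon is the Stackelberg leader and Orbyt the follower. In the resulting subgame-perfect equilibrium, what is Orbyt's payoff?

8

Backward induction with Nexon moving first.
- Alpha: BR = X, leader payoff 9.
- Beta: BR = X, leader payoff 2.
- Gamma: BR = X, leader payoff 8.
Among 9, 2, 8, the best is 9 at Alpha. Subgame-perfect outcome: (Alpha, X) with payoffs (9, 8).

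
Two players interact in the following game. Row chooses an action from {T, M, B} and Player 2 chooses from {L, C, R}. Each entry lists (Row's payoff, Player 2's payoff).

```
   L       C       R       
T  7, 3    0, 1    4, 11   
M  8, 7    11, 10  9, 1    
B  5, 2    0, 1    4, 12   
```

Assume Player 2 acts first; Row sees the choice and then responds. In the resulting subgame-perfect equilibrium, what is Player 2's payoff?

10

Solve by backward induction (Player 2 leads).
- L → Row plays M (best of 7, 8, 5); Player 2 gets 7.
- C → Row plays M (best of 0, 11, 0); Player 2 gets 10.
- R → Row plays M (best of 4, 9, 4); Player 2 gets 1.
Among 7, 10, 1, the best is 10 at C. Subgame-perfect outcome: (M, C) with payoffs (11, 10).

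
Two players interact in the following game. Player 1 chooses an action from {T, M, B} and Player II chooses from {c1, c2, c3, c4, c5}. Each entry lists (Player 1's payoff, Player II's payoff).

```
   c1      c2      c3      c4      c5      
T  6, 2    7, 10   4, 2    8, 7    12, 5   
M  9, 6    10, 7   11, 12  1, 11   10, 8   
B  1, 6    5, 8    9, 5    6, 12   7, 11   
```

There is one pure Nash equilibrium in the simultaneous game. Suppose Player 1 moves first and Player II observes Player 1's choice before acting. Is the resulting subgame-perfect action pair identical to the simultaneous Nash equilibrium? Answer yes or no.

Player II best-responds to each possible Player 1 move:
- T: Player II compares 2, 10, 2, 7, 5 and picks c2; Player 1 would get 7.
- M: Player II compares 6, 7, 12, 11, 8 and picks c3; Player 1 would get 11.
- B: Player II compares 6, 8, 5, 12, 11 and picks c4; Player 1 would get 6.
Maximizing over 7, 11, 6, Player 1 chooses M. Subgame-perfect outcome: (M, c3) with payoffs (11, 12).
For the simultaneous game, intersect best replies.
Player 1's best replies: c1→M; c2→M; c3→M; c4→T; c5→T.
Player II's best replies: T→c2; M→c3; B→c4.
Only (M, c3) has each player best-responding; Nash payoffs (11, 12).
Sequential outcome (M, c3) coincides with the Nash profile (M, c3).

yes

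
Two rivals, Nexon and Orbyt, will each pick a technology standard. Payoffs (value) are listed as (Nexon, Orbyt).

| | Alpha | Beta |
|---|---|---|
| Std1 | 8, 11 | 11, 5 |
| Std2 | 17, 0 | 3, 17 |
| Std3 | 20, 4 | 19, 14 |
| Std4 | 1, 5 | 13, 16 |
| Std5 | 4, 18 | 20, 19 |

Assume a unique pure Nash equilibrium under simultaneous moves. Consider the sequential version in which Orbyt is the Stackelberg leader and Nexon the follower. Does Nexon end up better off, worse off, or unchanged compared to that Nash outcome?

Backward induction with Orbyt moving first.
- Alpha: BR = Std3, leader payoff 4.
- Beta: BR = Std5, leader payoff 19.
Orbyt's induced payoffs are 4, 19, so Orbyt commits to Beta. Subgame-perfect outcome: (Std5, Beta) with payoffs (20, 19).
Now find the simultaneous Nash equilibrium.
Nexon's best replies: Alpha→Std3; Beta→Std5.
Orbyt's best replies: Std1→Alpha; Std2→Beta; Std3→Beta; Std4→Beta; Std5→Beta.
Only (Std5, Beta) has each player best-responding; Nash payoffs (20, 19).
Nexon earns 20 sequentially versus 20 at the Nash outcome: unchanged.

unchanged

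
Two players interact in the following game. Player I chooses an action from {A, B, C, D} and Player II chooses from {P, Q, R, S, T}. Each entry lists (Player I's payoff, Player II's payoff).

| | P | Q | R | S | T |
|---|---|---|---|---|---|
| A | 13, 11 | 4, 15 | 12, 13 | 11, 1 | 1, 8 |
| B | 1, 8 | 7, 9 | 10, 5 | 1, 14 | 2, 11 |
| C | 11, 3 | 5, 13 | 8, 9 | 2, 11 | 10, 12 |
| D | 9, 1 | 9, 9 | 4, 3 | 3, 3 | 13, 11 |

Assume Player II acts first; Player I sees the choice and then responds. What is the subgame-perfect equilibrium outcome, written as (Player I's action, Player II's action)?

Solve by backward induction (Player II leads).
- P → Player I plays A (best of 13, 1, 11, 9); Player II gets 11.
- Q → Player I plays D (best of 4, 7, 5, 9); Player II gets 9.
- R → Player I plays A (best of 12, 10, 8, 4); Player II gets 13.
- S → Player I plays A (best of 11, 1, 2, 3); Player II gets 1.
- T → Player I plays D (best of 1, 2, 10, 13); Player II gets 11.
Maximizing over 11, 9, 13, 1, 11, Player II chooses R. Subgame-perfect outcome: (A, R) with payoffs (12, 13).

(A, R)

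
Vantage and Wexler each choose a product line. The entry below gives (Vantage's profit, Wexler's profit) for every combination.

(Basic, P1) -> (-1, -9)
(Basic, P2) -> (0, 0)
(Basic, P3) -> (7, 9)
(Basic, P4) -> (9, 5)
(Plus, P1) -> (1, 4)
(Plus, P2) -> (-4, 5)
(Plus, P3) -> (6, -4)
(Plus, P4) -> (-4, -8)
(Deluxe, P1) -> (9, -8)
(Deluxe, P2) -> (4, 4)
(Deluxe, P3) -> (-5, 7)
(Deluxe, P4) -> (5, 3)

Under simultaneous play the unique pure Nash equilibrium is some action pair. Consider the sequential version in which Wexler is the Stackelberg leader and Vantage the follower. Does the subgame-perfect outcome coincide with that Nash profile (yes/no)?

yes

Solve by backward induction (Wexler leads).
- P1: Vantage compares -1, 1, 9 and picks Deluxe; Wexler would get -8.
- P2: Vantage compares 0, -4, 4 and picks Deluxe; Wexler would get 4.
- P3: Vantage compares 7, 6, -5 and picks Basic; Wexler would get 9.
- P4: Vantage compares 9, -4, 5 and picks Basic; Wexler would get 5.
Among -8, 4, 9, 5, the best is 9 at P3. Subgame-perfect outcome: (Basic, P3) with payoffs (7, 9).
Under simultaneous play:
Vantage's best replies: P1→Deluxe; P2→Deluxe; P3→Basic; P4→Basic.
Wexler's best replies: Basic→P3; Plus→P2; Deluxe→P3.
The unique mutual best reply is (Basic, P3), giving (7, 9).
Sequential outcome (Basic, P3) coincides with the Nash profile (Basic, P3).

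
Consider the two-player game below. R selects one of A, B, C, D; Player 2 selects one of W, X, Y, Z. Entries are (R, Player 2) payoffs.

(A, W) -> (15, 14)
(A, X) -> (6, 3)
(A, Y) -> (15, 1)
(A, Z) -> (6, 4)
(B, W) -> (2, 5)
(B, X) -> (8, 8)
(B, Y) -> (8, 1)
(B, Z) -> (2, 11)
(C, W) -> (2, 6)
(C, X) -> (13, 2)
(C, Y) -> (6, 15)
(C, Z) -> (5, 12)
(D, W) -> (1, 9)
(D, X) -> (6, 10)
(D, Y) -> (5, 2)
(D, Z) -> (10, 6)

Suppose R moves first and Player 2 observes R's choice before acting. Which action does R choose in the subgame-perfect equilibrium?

Player 2 best-responds to each possible R move:
- A → Player 2 plays W (best of 14, 3, 1, 4); R gets 15.
- B → Player 2 plays Z (best of 5, 8, 1, 11); R gets 2.
- C → Player 2 plays Y (best of 6, 2, 15, 12); R gets 6.
- D → Player 2 plays X (best of 9, 10, 2, 6); R gets 6.
R's induced payoffs are 15, 2, 6, 6, so R commits to A. Subgame-perfect outcome: (A, W) with payoffs (15, 14).

A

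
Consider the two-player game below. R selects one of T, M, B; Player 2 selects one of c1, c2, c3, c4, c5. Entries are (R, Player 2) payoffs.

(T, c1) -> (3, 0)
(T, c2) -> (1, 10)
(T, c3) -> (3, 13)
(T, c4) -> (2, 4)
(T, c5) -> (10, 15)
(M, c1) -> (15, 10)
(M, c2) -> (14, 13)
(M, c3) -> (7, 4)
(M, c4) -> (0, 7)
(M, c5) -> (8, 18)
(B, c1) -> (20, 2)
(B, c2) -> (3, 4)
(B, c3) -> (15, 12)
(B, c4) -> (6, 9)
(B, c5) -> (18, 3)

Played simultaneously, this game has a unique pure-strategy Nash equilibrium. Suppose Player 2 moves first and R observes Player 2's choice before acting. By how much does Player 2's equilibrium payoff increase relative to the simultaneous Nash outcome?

1

Work backward from R's decision.
- c1: R compares 3, 15, 20 and picks B; Player 2 would get 2.
- c2: R compares 1, 14, 3 and picks M; Player 2 would get 13.
- c3: R compares 3, 7, 15 and picks B; Player 2 would get 12.
- c4: R compares 2, 0, 6 and picks B; Player 2 would get 9.
- c5: R compares 10, 8, 18 and picks B; Player 2 would get 3.
Among 2, 13, 12, 9, 3, the best is 13 at c2. Subgame-perfect outcome: (M, c2) with payoffs (14, 13).
For the simultaneous game, intersect best replies.
R's best replies: c1→B; c2→M; c3→B; c4→B; c5→B.
Player 2's best replies: T→c5; M→c5; B→c3.
The unique mutual best reply is (B, c3), giving (15, 12).
Player 2's commitment gain: 13 − 12 = 1.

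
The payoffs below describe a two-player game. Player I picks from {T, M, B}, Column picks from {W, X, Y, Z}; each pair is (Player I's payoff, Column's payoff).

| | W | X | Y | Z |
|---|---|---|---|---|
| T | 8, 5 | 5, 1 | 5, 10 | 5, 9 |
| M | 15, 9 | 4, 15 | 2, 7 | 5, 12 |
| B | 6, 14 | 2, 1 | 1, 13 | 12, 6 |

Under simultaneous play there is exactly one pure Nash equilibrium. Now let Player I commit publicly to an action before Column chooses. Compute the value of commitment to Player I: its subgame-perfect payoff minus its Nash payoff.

1

Column best-responds to each possible Player I move:
- T → Column plays Y (best of 5, 1, 10, 9); Player I gets 5.
- M → Column plays X (best of 9, 15, 7, 12); Player I gets 4.
- B → Column plays W (best of 14, 1, 13, 6); Player I gets 6.
Maximizing over 5, 4, 6, Player I chooses B. Subgame-perfect outcome: (B, W) with payoffs (6, 14).
For the simultaneous game, intersect best replies.
Player I's best replies: W→M; X→T; Y→T; Z→B.
Column's best replies: T→Y; M→X; B→W.
Only (T, Y) has each player best-responding; Nash payoffs (5, 10).
Player I's commitment gain: 6 − 5 = 1.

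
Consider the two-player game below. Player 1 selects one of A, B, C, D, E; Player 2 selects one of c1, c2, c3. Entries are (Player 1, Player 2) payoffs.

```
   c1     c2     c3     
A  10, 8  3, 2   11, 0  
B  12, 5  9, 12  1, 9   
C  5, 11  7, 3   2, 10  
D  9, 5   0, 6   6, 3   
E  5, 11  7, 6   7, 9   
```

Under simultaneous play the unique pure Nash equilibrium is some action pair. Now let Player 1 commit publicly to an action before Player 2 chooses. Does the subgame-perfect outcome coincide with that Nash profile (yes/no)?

no

Player 2 best-responds to each possible Player 1 move:
- A → Player 2 plays c1 (best of 8, 2, 0); Player 1 gets 10.
- B → Player 2 plays c2 (best of 5, 12, 9); Player 1 gets 9.
- C → Player 2 plays c1 (best of 11, 3, 10); Player 1 gets 5.
- D → Player 2 plays c2 (best of 5, 6, 3); Player 1 gets 0.
- E → Player 2 plays c1 (best of 11, 6, 9); Player 1 gets 5.
Maximizing over 10, 9, 5, 0, 5, Player 1 chooses A. Subgame-perfect outcome: (A, c1) with payoffs (10, 8).
Under simultaneous play:
Player 1's best replies: c1→B; c2→B; c3→A.
Player 2's best replies: A→c1; B→c2; C→c1; D→c2; E→c1.
Only (B, c2) has each player best-responding; Nash payoffs (9, 12).
Sequential outcome (A, c1) differs from the Nash profile (B, c2).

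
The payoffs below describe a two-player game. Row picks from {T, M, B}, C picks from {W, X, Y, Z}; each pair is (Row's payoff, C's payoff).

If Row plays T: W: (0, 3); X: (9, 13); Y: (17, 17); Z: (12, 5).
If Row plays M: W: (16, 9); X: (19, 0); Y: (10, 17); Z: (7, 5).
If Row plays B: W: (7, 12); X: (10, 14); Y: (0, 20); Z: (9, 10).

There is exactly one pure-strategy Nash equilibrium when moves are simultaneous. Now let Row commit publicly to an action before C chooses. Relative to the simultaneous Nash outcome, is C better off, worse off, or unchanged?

unchanged

Solve by backward induction (Row leads).
- T: BR = Y, leader payoff 17.
- M: BR = Y, leader payoff 10.
- B: BR = Y, leader payoff 0.
Among 17, 10, 0, the best is 17 at T. Subgame-perfect outcome: (T, Y) with payoffs (17, 17).
Now find the simultaneous Nash equilibrium.
Row's best replies: W→M; X→M; Y→T; Z→T.
C's best replies: T→Y; M→Y; B→Y.
Only (T, Y) has each player best-responding; Nash payoffs (17, 17).
C earns 17 sequentially versus 17 at the Nash outcome: unchanged.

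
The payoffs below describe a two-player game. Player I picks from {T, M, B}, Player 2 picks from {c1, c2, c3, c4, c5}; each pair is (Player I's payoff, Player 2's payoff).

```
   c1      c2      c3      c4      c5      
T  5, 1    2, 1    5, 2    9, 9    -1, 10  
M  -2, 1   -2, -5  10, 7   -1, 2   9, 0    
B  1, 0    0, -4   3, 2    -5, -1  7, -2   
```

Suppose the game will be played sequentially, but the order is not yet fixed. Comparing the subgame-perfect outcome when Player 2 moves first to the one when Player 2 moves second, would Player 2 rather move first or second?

first

If Player I leads: Player 2's best replies are T→c5, M→c3, B→c3; Player I's induced payoffs -1, 10, 3; outcome (M, c3), payoffs (10, 7).
If Player 2 leads: Player I's best replies are c1→T, c2→T, c3→M, c4→T, c5→M; Player 2's induced payoffs 1, 1, 7, 9, 0; outcome (T, c4), payoffs (9, 9).
Player 2 gets 9 moving first and 7 moving second, so Player 2 prefers to move first.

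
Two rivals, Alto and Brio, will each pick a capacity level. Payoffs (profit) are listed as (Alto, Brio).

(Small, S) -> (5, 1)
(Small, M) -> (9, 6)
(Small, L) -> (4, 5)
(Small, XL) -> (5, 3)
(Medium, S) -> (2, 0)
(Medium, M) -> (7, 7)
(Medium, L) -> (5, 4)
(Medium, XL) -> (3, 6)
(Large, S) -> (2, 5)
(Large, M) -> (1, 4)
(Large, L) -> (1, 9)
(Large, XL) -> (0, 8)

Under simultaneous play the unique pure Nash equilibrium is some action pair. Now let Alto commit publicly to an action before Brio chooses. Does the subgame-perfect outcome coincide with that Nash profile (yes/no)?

Work backward from Brio's decision.
- Small: BR = M, leader payoff 9.
- Medium: BR = M, leader payoff 7.
- Large: BR = L, leader payoff 1.
Alto's induced payoffs are 9, 7, 1, so Alto commits to Small. Subgame-perfect outcome: (Small, M) with payoffs (9, 6).
For the simultaneous game, intersect best replies.
Alto's best replies: S→Small; M→Small; L→Medium; XL→Small.
Brio's best replies: Small→M; Medium→M; Large→L.
Only (Small, M) has each player best-responding; Nash payoffs (9, 6).
Sequential outcome (Small, M) coincides with the Nash profile (Small, M).

yes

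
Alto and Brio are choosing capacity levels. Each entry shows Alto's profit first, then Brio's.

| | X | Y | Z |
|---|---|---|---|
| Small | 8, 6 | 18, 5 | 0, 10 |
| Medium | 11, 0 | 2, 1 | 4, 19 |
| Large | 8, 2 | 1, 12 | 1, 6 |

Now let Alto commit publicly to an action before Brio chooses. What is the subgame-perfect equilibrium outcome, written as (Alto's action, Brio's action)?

Solve by backward induction (Alto leads).
- Small: BR = Z, leader payoff 0.
- Medium: BR = Z, leader payoff 4.
- Large: BR = Y, leader payoff 1.
Maximizing over 0, 4, 1, Alto chooses Medium. Subgame-perfect outcome: (Medium, Z) with payoffs (4, 19).

(Medium, Z)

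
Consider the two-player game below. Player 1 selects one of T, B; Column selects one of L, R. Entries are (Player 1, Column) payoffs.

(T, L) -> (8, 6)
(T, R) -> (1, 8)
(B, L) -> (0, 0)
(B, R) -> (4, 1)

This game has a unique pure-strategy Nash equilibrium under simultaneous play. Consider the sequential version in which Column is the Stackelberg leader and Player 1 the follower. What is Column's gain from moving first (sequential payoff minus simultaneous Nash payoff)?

5

Backward induction with Column moving first.
- L: Player 1 compares 8, 0 and picks T; Column would get 6.
- R: Player 1 compares 1, 4 and picks B; Column would get 1.
Among 6, 1, the best is 6 at L. Subgame-perfect outcome: (T, L) with payoffs (8, 6).
For the simultaneous game, intersect best replies.
Player 1's best replies: L→T; R→B.
Column's best replies: T→R; B→R.
The unique mutual best reply is (B, R), giving (4, 1).
Column's commitment gain: 6 − 1 = 5.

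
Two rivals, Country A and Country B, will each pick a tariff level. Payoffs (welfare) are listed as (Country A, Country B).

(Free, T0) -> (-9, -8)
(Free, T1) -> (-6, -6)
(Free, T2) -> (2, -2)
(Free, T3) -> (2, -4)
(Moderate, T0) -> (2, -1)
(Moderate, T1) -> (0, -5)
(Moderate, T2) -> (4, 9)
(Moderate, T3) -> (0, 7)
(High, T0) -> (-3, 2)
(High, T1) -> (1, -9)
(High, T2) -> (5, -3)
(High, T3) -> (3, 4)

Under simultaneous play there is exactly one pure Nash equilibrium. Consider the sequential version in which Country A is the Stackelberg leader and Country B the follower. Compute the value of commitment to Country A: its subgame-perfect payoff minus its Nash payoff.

1

Country B best-responds to each possible Country A move:
- Free → Country B plays T2 (best of -8, -6, -2, -4); Country A gets 2.
- Moderate → Country B plays T2 (best of -1, -5, 9, 7); Country A gets 4.
- High → Country B plays T3 (best of 2, -9, -3, 4); Country A gets 3.
Among 2, 4, 3, the best is 4 at Moderate. Subgame-perfect outcome: (Moderate, T2) with payoffs (4, 9).
For the simultaneous game, intersect best replies.
Country A's best replies: T0→Moderate; T1→High; T2→High; T3→High.
Country B's best replies: Free→T2; Moderate→T2; High→T3.
The unique mutual best reply is (High, T3), giving (3, 4).
Country A's commitment gain: 4 − 3 = 1.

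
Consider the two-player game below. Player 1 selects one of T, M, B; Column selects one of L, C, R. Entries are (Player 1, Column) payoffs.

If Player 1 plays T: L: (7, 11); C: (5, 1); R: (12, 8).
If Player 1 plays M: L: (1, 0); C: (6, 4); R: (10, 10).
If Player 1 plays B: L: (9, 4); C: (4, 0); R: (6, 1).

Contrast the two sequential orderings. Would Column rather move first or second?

second

If Player 1 leads: Column's best replies are T→L, M→R, B→L; Player 1's induced payoffs 7, 10, 9; outcome (M, R), payoffs (10, 10).
If Column leads: Player 1's best replies are L→B, C→M, R→T; Column's induced payoffs 4, 4, 8; outcome (T, R), payoffs (12, 8).
Column gets 8 moving first and 10 moving second, so Column prefers to move second.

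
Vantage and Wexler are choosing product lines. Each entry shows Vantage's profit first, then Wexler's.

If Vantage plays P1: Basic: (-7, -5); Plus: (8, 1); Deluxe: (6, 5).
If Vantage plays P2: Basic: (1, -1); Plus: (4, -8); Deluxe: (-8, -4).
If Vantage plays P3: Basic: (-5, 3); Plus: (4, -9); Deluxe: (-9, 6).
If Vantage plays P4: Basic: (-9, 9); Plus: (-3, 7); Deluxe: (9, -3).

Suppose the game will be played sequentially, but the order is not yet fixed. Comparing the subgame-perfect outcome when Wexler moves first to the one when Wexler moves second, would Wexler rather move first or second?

If Vantage leads: Wexler's best replies are P1→Deluxe, P2→Basic, P3→Deluxe, P4→Basic; Vantage's induced payoffs 6, 1, -9, -9; outcome (P1, Deluxe), payoffs (6, 5).
If Wexler leads: Vantage's best replies are Basic→P2, Plus→P1, Deluxe→P4; Wexler's induced payoffs -1, 1, -3; outcome (P1, Plus), payoffs (8, 1).
Wexler gets 1 moving first and 5 moving second, so Wexler prefers to move second.

second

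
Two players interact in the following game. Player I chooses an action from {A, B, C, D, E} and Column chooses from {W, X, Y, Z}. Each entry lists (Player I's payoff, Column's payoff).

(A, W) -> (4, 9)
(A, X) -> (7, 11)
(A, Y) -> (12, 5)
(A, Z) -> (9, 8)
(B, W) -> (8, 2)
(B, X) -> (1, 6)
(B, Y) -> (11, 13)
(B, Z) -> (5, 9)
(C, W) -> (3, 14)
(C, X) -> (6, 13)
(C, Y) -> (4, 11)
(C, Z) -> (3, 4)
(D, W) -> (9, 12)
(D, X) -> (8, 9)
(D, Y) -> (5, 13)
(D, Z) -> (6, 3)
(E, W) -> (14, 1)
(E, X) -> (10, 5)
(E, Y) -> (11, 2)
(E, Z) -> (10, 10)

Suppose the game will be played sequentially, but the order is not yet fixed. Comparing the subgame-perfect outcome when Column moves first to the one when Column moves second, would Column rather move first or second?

second

If Player I leads: Column's best replies are A→X, B→Y, C→W, D→Y, E→Z; Player I's induced payoffs 7, 11, 3, 5, 10; outcome (B, Y), payoffs (11, 13).
If Column leads: Player I's best replies are W→E, X→E, Y→A, Z→E; Column's induced payoffs 1, 5, 5, 10; outcome (E, Z), payoffs (10, 10).
Column gets 10 moving first and 13 moving second, so Column prefers to move second.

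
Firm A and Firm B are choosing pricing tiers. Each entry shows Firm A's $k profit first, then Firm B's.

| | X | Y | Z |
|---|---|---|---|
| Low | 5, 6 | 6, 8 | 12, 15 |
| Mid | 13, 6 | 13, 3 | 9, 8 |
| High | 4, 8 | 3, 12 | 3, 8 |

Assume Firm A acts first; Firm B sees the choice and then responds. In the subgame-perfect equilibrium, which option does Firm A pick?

Low

Solve by backward induction (Firm A leads).
- Low: Firm B compares 6, 8, 15 and picks Z; Firm A would get 12.
- Mid: Firm B compares 6, 3, 8 and picks Z; Firm A would get 9.
- High: Firm B compares 8, 12, 8 and picks Y; Firm A would get 3.
Firm A's induced payoffs are 12, 9, 3, so Firm A commits to Low. Subgame-perfect outcome: (Low, Z) with payoffs (12, 15).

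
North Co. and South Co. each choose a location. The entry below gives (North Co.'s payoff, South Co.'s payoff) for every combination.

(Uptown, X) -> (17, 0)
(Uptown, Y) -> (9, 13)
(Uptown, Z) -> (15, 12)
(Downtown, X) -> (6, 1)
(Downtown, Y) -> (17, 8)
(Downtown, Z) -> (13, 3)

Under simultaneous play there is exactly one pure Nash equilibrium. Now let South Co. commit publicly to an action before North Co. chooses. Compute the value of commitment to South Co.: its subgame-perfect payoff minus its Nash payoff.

Solve by backward induction (South Co. leads).
- X → North Co. plays Uptown (best of 17, 6); South Co. gets 0.
- Y → North Co. plays Downtown (best of 9, 17); South Co. gets 8.
- Z → North Co. plays Uptown (best of 15, 13); South Co. gets 12.
Among 0, 8, 12, the best is 12 at Z. Subgame-perfect outcome: (Uptown, Z) with payoffs (15, 12).
For the simultaneous game, intersect best replies.
North Co.'s best replies: X→Uptown; Y→Downtown; Z→Uptown.
South Co.'s best replies: Uptown→Y; Downtown→Y.
Only (Downtown, Y) has each player best-responding; Nash payoffs (17, 8).
South Co.'s commitment gain: 12 − 8 = 4.

4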